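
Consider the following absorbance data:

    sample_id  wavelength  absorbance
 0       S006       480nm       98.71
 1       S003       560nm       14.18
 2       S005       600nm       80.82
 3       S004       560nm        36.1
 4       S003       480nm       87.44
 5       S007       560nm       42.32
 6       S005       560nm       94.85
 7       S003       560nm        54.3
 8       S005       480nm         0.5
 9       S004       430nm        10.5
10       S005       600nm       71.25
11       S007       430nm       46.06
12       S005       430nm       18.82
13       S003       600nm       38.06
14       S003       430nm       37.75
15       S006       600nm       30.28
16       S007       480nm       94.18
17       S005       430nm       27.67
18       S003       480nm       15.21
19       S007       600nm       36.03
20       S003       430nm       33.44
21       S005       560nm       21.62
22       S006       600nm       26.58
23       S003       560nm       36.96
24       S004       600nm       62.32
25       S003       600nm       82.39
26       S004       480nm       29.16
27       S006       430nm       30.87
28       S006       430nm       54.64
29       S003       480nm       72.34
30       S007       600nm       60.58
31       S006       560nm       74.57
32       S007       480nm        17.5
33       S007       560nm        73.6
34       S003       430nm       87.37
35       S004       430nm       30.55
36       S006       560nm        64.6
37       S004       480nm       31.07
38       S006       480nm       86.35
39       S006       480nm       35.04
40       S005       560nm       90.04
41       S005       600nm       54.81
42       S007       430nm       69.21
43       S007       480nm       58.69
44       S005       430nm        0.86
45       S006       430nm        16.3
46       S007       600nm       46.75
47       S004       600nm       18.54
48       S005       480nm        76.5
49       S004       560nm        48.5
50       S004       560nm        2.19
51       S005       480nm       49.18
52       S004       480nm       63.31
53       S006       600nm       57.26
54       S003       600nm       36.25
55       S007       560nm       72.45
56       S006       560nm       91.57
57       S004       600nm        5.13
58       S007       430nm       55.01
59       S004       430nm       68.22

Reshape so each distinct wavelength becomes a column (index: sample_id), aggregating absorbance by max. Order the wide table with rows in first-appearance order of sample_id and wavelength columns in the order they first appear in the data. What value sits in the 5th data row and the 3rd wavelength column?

60.58

With rows in first-appearance order of sample_id, row 5 is sample_id=S007. wavelength columns in first-appearance order: 480nm, 560nm, 600nm, 430nm; column 3 is 600nm.
Long rows with sample_id=S007, wavelength=600nm: max(36.03, 60.58, 46.75) = 60.58.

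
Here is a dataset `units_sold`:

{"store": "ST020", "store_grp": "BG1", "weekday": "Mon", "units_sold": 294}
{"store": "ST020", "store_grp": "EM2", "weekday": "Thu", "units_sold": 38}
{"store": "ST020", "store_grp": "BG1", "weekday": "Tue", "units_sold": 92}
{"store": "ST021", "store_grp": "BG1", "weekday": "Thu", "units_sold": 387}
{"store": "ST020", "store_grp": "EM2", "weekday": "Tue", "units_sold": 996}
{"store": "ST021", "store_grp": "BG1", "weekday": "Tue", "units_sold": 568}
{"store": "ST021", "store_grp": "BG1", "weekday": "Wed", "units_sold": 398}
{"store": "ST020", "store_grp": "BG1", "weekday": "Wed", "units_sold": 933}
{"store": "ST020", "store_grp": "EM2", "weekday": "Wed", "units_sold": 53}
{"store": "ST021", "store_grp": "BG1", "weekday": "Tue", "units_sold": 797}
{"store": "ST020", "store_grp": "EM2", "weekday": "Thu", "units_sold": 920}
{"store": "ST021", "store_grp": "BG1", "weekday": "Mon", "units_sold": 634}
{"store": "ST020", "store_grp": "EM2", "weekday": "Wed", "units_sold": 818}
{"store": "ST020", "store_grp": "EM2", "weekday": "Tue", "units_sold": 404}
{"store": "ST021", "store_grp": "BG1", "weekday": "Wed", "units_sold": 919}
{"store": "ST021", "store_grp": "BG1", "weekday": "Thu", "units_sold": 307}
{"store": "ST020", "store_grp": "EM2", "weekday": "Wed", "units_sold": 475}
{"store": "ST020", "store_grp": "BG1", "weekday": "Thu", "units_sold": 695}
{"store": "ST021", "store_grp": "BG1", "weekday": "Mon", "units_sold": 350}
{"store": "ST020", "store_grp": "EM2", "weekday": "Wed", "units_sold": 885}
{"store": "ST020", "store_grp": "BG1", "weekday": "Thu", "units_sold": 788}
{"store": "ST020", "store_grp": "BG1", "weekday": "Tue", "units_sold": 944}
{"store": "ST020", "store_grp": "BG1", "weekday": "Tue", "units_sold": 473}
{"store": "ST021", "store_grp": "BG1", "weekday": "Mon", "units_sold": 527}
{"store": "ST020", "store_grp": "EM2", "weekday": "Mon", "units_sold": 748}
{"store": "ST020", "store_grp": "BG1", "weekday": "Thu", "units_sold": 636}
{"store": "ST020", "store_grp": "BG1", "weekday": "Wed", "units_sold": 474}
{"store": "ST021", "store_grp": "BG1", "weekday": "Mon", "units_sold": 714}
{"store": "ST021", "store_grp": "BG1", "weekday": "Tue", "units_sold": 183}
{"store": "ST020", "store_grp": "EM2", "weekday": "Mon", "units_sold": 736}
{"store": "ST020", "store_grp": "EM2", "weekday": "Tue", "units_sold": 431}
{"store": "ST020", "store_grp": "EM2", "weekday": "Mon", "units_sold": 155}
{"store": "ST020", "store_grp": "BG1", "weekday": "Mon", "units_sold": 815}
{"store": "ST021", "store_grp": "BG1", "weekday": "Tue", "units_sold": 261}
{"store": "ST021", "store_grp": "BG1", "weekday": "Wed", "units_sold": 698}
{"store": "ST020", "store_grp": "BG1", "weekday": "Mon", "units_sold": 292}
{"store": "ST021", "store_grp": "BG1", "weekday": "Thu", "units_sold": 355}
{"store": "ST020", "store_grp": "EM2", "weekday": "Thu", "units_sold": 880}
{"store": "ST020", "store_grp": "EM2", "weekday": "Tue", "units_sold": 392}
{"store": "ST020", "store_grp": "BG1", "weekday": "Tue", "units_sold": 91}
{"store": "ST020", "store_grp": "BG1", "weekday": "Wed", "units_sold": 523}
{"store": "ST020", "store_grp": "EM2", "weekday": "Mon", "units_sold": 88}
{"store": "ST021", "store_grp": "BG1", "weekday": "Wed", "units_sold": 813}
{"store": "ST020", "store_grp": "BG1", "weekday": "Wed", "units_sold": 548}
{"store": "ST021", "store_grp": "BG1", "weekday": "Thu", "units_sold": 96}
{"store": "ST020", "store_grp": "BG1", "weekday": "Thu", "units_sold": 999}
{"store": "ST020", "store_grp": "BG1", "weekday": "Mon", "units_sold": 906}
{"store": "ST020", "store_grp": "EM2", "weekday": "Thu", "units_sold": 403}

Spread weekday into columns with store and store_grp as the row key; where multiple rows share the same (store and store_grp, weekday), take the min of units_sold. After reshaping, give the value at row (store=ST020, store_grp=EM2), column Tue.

392

Rows with store=ST020, store_grp=EM2 and weekday=Tue: units_sold values are 996, 404, 431, 392.
min(996, 404, 431, 392) = 392.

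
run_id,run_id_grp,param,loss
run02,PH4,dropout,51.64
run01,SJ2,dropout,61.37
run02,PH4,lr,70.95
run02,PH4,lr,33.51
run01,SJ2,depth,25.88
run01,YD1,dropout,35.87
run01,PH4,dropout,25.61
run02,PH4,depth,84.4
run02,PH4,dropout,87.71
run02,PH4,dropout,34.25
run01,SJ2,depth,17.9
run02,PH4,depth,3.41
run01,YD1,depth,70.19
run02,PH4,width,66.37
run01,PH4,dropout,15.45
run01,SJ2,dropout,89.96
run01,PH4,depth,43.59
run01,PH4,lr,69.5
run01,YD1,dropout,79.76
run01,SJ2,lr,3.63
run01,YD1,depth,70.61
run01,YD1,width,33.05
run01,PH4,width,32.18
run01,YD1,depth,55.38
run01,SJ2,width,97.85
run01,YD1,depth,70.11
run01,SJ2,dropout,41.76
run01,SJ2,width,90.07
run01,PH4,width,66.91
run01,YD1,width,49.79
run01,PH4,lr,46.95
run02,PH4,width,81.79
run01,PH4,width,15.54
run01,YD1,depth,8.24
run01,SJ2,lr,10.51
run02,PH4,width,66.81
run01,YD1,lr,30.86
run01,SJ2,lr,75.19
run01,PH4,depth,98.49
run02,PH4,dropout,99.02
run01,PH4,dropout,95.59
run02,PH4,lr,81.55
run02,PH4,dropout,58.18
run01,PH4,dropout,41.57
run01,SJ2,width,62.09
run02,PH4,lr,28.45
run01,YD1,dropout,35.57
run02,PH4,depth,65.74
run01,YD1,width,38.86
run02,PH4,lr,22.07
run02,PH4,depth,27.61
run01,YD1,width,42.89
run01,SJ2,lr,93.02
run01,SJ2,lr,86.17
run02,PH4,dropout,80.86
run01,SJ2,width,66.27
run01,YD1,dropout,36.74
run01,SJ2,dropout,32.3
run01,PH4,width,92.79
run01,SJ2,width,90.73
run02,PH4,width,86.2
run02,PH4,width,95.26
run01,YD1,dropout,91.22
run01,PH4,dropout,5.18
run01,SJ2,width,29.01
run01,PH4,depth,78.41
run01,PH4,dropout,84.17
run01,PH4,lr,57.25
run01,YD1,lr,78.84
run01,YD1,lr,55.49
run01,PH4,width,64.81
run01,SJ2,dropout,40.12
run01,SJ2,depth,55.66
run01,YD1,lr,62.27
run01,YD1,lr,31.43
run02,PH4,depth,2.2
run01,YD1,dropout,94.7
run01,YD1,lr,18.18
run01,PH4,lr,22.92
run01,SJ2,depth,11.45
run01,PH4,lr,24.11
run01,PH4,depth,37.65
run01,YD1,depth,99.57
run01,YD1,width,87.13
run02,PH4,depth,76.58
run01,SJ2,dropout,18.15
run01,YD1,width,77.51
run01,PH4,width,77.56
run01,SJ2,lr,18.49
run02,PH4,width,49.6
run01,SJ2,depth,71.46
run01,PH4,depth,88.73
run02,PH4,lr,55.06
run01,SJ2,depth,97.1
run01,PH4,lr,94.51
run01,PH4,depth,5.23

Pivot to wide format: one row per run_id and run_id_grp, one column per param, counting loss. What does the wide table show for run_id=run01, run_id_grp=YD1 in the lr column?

6

Rows with run_id=run01, run_id_grp=YD1 and param=lr: loss values are 30.86, 78.84, 55.49, 62.27, 31.43, 18.18.
6 rows match — count = 6.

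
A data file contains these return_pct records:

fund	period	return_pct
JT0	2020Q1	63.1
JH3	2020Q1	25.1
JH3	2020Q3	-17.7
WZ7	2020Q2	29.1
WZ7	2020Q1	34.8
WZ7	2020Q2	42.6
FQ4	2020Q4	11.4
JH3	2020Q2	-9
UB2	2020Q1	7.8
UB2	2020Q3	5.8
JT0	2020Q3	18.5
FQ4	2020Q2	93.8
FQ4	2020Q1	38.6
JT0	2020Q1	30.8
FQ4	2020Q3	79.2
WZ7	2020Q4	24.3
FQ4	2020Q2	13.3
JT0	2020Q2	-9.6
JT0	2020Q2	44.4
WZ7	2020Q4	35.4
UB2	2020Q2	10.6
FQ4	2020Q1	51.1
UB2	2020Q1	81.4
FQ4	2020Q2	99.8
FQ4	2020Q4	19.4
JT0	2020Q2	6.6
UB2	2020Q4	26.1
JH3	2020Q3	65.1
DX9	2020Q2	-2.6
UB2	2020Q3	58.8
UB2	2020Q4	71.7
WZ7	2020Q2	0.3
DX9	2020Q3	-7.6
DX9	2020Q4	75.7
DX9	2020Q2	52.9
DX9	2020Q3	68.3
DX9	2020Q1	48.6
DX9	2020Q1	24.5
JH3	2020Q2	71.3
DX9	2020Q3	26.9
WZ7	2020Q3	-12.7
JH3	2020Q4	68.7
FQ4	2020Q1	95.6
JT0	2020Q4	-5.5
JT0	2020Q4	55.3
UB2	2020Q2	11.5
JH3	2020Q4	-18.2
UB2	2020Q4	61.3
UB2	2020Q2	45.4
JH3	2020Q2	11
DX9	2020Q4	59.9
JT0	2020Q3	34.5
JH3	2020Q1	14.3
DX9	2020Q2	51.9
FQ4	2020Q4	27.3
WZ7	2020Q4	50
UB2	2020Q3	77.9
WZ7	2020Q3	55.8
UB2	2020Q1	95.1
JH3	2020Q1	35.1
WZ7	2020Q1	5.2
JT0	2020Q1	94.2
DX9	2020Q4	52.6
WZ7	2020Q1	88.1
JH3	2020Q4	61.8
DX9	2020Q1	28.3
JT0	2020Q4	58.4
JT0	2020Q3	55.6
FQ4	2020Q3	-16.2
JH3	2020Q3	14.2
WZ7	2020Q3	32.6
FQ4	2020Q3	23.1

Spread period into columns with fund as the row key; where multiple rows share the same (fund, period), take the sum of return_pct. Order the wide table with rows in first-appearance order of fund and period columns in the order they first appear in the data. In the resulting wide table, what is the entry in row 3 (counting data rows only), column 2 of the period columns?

75.7

With rows in first-appearance order of fund, row 3 is fund=WZ7. period columns in first-appearance order: 2020Q1, 2020Q3, 2020Q2, 2020Q4; column 2 is 2020Q3.
Long rows with fund=WZ7, period=2020Q3: -12.7 + 55.8 + 32.6 = 75.7.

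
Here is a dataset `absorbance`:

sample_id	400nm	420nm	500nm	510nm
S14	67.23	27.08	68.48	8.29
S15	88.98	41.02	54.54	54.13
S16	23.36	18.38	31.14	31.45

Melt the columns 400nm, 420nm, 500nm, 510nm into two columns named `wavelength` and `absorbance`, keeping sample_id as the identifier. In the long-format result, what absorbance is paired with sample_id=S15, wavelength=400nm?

Unpivoting turns each (sample_id, wide-column) pair into one long row.
The wide cell at row S15, column 400nm holds 88.98, so the long row (S15, 400nm) has absorbance=88.98.

88.98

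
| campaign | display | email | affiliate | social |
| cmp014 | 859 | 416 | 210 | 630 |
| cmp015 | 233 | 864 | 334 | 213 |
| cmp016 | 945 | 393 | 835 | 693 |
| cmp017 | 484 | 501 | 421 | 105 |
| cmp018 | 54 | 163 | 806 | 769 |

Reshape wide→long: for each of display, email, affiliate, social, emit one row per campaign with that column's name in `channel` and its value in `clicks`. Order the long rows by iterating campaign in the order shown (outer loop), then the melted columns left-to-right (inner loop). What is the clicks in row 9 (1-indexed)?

945

20 rows total (5 × 4). Row 9: index ⌊(9-1)/4⌋ = 2 into campaign → cmp016; (9-1) mod 4 = 0 into the melted columns → display.
So row 9 is (cmp016, display, 945); clicks = 945.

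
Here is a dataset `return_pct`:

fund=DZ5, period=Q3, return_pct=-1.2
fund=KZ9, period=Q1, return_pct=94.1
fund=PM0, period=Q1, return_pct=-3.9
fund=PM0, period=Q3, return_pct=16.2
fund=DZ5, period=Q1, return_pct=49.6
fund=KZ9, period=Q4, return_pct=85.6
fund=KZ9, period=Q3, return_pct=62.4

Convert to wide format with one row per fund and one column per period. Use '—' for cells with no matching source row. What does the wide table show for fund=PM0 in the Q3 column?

The long row with fund=PM0, period=Q3 has return_pct=16.2.

16.2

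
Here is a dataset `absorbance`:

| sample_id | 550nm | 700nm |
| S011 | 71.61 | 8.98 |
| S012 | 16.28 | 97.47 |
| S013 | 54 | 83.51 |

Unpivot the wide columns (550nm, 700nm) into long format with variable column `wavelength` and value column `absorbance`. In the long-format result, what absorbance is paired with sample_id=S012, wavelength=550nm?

Unpivoting turns each (sample_id, wide-column) pair into one long row.
The wide cell at row S012, column 550nm holds 16.28, so the long row (S012, 550nm) has absorbance=16.28.

16.28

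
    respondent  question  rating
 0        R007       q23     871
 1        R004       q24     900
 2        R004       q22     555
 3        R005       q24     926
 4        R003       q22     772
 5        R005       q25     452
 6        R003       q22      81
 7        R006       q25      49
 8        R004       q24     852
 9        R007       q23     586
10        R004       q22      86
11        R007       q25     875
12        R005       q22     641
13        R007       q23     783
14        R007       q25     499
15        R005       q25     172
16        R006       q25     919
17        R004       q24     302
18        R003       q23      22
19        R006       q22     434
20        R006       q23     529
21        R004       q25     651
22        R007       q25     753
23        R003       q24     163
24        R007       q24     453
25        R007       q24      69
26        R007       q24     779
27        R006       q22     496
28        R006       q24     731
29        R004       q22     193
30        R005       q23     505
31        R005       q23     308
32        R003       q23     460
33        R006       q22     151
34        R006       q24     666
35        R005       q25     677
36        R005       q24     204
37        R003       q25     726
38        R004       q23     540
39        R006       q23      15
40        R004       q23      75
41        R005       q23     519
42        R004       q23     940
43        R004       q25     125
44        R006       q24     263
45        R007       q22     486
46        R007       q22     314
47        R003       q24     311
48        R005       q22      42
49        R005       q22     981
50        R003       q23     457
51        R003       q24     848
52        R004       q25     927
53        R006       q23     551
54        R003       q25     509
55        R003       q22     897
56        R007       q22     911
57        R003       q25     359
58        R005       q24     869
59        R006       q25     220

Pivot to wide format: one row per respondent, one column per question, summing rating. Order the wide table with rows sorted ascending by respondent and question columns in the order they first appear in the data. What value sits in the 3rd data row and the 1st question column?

With rows sorted ascending by respondent, row 3 is respondent=R005. question columns in first-appearance order: q23, q24, q22, q25; column 1 is q23.
Long rows with respondent=R005, question=q23: 505 + 308 + 519 = 1332.

1332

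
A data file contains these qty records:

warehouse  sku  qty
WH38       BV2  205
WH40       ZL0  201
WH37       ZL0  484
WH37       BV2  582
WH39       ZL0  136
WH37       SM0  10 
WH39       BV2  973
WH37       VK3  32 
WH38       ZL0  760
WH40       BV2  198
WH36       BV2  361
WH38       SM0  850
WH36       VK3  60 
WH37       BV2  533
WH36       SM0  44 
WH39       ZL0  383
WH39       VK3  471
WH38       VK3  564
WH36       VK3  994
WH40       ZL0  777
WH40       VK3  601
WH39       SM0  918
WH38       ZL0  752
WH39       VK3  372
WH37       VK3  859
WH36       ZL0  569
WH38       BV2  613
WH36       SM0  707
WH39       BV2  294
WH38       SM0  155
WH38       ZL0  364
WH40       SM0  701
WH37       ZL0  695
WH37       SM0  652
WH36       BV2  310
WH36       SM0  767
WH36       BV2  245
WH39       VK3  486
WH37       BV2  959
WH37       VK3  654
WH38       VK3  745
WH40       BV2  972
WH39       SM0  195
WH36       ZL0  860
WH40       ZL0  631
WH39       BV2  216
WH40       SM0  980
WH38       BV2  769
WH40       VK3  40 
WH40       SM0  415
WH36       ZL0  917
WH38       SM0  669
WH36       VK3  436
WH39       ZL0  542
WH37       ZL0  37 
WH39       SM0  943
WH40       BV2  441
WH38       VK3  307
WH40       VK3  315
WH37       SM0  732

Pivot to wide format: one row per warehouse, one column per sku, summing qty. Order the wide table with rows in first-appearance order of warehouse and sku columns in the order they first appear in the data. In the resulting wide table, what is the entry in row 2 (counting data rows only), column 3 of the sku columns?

With rows in first-appearance order of warehouse, row 2 is warehouse=WH40. sku columns in first-appearance order: BV2, ZL0, SM0, VK3; column 3 is SM0.
Long rows with warehouse=WH40, sku=SM0: 701 + 980 + 415 = 2096.

2096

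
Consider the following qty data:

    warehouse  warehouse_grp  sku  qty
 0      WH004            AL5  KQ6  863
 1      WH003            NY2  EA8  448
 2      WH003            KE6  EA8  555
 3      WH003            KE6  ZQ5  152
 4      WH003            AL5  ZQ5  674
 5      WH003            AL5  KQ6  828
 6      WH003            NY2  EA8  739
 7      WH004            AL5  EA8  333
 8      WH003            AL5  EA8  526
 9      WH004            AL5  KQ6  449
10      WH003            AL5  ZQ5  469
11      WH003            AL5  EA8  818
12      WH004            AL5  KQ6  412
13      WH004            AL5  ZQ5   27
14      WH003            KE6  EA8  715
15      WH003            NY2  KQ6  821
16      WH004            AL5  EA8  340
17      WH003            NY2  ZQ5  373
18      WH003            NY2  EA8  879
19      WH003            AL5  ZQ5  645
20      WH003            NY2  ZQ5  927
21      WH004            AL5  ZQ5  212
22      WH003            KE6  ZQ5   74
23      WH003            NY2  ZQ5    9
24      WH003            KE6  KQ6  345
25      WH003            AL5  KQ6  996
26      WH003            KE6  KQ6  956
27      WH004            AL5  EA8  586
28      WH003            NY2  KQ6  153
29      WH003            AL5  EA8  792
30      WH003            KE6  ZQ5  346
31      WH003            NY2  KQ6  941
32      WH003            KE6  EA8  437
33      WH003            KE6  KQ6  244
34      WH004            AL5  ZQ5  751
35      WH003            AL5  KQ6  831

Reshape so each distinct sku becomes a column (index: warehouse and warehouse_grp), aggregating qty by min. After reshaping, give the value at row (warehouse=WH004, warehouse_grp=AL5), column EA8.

Rows with warehouse=WH004, warehouse_grp=AL5 and sku=EA8: qty values are 333, 340, 586.
min(333, 340, 586) = 333.

333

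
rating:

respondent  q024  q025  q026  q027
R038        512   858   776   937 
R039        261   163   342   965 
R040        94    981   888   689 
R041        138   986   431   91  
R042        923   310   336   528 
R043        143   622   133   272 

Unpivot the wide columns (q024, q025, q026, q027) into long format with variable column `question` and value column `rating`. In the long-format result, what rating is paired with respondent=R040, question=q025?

981

Unpivoting turns each (respondent, wide-column) pair into one long row.
The wide cell at row R040, column q025 holds 981, so the long row (R040, q025) has rating=981.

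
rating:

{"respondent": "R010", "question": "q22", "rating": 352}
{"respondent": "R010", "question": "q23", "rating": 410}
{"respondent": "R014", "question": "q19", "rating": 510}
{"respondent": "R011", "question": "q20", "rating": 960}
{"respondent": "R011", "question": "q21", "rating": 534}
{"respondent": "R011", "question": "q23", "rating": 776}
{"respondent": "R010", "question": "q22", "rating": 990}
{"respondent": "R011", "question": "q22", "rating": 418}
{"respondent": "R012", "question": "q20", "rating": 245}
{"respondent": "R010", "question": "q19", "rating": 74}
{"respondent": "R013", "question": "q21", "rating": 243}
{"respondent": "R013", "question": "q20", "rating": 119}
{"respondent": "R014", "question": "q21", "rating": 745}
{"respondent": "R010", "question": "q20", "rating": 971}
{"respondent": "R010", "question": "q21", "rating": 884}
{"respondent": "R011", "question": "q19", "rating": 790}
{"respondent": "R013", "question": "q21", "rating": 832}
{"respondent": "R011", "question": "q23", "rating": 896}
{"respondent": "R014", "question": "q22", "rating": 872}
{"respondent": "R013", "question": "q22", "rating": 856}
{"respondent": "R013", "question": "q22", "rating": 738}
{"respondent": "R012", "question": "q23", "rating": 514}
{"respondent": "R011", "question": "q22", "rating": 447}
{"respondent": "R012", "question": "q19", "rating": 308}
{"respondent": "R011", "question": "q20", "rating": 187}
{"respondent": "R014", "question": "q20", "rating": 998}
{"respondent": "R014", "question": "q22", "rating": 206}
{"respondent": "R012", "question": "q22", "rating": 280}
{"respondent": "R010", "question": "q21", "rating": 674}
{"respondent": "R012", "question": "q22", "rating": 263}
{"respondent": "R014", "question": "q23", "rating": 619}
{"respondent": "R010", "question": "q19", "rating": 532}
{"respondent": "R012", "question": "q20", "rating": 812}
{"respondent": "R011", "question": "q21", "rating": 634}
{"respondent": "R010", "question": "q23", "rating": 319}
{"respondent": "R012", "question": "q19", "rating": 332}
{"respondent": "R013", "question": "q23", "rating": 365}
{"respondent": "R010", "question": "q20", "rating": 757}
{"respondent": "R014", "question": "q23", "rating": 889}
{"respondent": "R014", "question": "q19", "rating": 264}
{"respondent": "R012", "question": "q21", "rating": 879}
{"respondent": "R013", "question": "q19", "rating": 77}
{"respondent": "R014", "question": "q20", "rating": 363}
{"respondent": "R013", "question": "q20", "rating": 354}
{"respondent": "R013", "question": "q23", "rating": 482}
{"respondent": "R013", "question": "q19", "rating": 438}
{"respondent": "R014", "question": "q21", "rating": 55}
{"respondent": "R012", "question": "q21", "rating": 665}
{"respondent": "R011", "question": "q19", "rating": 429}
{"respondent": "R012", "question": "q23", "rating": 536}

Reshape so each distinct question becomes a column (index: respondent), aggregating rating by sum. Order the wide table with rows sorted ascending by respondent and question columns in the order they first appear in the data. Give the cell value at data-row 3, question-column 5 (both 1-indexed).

1544

With rows sorted ascending by respondent, row 3 is respondent=R012. question columns in first-appearance order: q22, q23, q19, q20, q21; column 5 is q21.
Long rows with respondent=R012, question=q21: 879 + 665 = 1544.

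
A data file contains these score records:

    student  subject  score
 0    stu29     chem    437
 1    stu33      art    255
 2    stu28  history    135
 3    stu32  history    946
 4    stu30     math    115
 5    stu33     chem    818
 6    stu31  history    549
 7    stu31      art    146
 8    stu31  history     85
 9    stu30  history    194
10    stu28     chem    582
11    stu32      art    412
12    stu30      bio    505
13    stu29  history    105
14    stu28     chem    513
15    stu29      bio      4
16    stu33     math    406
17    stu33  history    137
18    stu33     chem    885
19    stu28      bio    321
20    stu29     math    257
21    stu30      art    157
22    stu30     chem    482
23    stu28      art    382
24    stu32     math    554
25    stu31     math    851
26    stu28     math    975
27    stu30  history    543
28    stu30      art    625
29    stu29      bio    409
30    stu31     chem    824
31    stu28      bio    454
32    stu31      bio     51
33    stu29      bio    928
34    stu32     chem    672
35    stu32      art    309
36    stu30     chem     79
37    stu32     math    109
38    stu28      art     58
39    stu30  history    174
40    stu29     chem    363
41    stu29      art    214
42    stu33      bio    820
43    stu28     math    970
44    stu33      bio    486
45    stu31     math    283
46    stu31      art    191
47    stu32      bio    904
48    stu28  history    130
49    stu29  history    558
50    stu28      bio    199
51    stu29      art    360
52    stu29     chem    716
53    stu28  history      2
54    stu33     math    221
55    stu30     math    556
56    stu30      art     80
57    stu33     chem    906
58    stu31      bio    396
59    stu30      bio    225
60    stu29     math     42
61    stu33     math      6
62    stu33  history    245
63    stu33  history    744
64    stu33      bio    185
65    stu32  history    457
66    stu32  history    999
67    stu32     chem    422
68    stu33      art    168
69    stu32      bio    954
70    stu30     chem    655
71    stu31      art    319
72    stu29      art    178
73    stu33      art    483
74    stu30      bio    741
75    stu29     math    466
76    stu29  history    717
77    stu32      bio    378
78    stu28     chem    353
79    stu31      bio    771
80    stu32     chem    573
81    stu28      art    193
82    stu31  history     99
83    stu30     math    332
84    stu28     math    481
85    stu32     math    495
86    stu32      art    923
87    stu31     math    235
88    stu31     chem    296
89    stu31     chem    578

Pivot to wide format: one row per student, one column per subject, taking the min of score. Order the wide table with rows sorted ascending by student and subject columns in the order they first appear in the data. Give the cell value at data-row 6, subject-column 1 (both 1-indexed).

818

With rows sorted ascending by student, row 6 is student=stu33. subject columns in first-appearance order: chem, art, history, math, bio; column 1 is chem.
Long rows with student=stu33, subject=chem: min(818, 885, 906) = 818.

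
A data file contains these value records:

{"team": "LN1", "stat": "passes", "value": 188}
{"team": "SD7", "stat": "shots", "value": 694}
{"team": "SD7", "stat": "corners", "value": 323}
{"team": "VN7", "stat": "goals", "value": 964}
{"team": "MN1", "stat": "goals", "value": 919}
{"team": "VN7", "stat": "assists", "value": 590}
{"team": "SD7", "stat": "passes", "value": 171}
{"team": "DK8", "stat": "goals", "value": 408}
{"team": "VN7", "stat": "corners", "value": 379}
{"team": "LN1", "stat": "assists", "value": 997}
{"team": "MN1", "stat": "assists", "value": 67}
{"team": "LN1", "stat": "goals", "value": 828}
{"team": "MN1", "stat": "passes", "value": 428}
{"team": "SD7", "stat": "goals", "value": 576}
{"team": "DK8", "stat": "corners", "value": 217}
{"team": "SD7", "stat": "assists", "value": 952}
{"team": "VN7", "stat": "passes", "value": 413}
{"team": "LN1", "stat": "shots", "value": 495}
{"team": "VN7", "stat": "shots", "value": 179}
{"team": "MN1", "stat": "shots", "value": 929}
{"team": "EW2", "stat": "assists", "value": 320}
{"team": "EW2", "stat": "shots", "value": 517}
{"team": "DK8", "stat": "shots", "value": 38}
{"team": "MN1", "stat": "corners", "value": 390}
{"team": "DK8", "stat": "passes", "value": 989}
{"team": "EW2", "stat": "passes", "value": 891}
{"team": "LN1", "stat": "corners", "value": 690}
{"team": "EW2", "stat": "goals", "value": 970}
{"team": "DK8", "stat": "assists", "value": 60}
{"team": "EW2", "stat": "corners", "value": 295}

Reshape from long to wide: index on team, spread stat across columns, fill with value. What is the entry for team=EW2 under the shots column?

517

Wide layout: rows indexed by team, columns are the 5 distinct stat values (passes, shots, corners, goals, assists).
Cell (team=EW2, stat=shots) draws from the long row where team=EW2 and stat=shots, which has value=517.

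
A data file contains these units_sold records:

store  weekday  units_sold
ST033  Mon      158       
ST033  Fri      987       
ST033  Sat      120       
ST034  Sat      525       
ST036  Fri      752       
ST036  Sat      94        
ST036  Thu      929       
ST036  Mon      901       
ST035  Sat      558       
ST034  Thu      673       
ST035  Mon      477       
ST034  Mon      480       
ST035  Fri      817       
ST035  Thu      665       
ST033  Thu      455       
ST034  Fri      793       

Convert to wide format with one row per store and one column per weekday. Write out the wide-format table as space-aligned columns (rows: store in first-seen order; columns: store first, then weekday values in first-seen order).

store  Mon  Fri  Sat  Thu
ST033  158  987  120  455
ST034  480  793  525  673
ST036  901  752  94   929
ST035  477  817  558  665

Columns: store plus the 4 distinct weekday values (Mon, Fri, Sat, Thu).
For example, row ST033 column Mon takes units_sold=158 from the long row (ST033, Mon).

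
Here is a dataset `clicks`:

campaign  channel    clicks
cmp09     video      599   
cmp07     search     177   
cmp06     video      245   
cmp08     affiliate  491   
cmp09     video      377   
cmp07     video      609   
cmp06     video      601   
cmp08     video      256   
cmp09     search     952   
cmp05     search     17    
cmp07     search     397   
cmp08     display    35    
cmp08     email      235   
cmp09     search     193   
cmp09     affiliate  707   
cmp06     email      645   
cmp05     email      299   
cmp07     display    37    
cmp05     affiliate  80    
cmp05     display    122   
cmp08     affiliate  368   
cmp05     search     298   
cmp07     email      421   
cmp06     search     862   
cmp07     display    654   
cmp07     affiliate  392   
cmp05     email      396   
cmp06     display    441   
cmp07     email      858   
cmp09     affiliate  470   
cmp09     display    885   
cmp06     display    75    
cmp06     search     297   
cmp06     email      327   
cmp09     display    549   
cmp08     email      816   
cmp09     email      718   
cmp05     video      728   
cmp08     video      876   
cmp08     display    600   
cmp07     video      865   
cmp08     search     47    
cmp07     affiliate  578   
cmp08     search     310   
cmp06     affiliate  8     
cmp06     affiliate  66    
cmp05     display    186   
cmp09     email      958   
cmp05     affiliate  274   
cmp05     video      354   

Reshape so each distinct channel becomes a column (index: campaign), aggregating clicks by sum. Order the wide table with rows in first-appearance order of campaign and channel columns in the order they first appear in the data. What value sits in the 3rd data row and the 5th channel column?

972

With rows in first-appearance order of campaign, row 3 is campaign=cmp06. channel columns in first-appearance order: video, search, affiliate, display, email; column 5 is email.
Long rows with campaign=cmp06, channel=email: 645 + 327 = 972.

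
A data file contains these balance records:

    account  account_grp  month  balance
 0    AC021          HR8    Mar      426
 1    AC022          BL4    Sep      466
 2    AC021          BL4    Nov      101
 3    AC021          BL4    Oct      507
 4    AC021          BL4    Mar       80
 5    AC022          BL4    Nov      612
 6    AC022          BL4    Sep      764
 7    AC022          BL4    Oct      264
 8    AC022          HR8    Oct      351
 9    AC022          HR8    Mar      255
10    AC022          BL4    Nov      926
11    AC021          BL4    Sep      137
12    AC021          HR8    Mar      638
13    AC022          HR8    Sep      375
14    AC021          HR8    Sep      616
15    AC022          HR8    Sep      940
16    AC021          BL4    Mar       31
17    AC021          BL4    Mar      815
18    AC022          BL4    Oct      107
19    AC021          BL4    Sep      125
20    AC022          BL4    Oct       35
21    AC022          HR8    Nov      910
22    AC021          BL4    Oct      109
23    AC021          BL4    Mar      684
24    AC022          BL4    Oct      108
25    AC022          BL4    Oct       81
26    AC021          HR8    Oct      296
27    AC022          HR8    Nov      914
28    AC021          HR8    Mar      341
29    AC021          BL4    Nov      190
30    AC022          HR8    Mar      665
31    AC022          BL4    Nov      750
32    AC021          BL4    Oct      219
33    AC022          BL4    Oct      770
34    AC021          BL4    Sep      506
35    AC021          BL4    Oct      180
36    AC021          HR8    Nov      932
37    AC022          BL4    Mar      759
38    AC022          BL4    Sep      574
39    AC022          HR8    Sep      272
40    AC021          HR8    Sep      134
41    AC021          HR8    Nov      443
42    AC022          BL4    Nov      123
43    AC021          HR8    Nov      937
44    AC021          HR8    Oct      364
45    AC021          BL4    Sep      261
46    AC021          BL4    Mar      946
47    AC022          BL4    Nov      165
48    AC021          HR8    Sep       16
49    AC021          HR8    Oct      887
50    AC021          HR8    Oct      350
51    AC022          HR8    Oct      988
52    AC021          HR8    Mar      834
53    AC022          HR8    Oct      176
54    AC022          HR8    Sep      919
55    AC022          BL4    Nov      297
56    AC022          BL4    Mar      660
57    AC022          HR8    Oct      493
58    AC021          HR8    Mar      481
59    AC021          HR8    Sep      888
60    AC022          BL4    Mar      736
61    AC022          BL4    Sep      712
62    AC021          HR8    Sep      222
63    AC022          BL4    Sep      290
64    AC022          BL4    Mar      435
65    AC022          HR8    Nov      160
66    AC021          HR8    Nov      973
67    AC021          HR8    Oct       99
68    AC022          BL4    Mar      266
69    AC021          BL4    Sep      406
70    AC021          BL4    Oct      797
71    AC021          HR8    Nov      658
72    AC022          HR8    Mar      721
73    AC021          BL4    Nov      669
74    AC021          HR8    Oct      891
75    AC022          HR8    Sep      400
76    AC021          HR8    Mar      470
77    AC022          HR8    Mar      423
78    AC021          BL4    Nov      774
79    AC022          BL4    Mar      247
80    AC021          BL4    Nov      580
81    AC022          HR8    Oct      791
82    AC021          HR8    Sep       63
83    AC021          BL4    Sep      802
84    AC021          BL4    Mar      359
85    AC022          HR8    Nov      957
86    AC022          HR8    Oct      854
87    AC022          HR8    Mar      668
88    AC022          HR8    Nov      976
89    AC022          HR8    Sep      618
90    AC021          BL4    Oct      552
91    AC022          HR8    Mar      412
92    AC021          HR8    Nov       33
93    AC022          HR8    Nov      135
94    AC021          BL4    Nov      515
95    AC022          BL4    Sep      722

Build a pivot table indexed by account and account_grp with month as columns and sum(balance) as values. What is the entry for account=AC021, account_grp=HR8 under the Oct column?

Rows with account=AC021, account_grp=HR8 and month=Oct: balance values are 296, 364, 887, 350, 99, 891.
296 + 364 + 887 + 350 + 99 + 891 = 2887.

2887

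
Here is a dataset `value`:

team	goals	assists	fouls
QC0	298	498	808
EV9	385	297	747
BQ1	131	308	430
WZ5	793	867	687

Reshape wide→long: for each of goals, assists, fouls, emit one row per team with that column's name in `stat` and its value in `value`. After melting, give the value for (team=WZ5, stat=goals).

Unpivoting turns each (team, wide-column) pair into one long row.
The wide cell at row WZ5, column goals holds 793, so the long row (WZ5, goals) has value=793.

793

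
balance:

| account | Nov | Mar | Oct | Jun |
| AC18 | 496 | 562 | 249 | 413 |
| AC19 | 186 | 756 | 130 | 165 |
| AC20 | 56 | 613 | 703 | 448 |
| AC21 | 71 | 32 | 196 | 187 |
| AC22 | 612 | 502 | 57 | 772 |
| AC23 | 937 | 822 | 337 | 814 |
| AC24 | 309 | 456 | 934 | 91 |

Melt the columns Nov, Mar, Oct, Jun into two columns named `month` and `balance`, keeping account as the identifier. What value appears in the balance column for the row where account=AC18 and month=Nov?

496

Unpivoting turns each (account, wide-column) pair into one long row.
The wide cell at row AC18, column Nov holds 496, so the long row (AC18, Nov) has balance=496.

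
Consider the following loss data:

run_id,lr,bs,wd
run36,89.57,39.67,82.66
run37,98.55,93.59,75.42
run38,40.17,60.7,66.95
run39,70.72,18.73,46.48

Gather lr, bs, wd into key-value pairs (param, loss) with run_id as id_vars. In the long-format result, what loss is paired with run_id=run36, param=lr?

89.57

Unpivoting turns each (run_id, wide-column) pair into one long row.
The wide cell at row run36, column lr holds 89.57, so the long row (run36, lr) has loss=89.57.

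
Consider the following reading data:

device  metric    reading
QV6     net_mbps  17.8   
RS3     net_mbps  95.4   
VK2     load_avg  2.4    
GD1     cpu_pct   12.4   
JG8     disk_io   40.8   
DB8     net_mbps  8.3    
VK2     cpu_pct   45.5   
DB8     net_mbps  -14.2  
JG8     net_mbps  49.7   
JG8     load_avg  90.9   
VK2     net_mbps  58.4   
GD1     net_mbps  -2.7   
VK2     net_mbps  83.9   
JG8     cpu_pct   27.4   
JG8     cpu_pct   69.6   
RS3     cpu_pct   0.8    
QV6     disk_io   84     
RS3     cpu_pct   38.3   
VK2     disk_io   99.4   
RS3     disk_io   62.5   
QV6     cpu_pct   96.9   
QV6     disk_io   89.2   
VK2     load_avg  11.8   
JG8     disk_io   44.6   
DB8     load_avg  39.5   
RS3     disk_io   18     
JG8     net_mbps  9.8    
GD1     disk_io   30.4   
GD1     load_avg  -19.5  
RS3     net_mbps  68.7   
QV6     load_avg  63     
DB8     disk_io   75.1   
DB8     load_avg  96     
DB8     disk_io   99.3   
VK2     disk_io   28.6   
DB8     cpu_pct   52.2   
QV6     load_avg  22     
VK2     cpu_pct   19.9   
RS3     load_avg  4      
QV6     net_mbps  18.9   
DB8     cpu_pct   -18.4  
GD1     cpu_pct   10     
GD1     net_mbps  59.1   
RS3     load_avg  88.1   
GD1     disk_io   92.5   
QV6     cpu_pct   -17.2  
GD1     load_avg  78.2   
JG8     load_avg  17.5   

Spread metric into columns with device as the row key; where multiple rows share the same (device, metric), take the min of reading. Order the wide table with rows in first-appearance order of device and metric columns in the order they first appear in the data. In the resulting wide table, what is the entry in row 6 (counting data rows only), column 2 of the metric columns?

39.5

With rows in first-appearance order of device, row 6 is device=DB8. metric columns in first-appearance order: net_mbps, load_avg, cpu_pct, disk_io; column 2 is load_avg.
Long rows with device=DB8, metric=load_avg: min(39.5, 96) = 39.5.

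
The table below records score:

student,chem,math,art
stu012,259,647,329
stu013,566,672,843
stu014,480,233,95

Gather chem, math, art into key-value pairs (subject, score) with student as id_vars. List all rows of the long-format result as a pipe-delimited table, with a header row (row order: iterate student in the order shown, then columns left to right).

Each (student, column) pair becomes one row: 3 × 3 = 9 rows.
For example, (stu012, chem) → score=259.

| student | subject | score |
| stu012 | chem | 259 |
| stu012 | math | 647 |
| stu012 | art | 329 |
| stu013 | chem | 566 |
| stu013 | math | 672 |
| stu013 | art | 843 |
| stu014 | chem | 480 |
| stu014 | math | 233 |
| stu014 | art | 95 |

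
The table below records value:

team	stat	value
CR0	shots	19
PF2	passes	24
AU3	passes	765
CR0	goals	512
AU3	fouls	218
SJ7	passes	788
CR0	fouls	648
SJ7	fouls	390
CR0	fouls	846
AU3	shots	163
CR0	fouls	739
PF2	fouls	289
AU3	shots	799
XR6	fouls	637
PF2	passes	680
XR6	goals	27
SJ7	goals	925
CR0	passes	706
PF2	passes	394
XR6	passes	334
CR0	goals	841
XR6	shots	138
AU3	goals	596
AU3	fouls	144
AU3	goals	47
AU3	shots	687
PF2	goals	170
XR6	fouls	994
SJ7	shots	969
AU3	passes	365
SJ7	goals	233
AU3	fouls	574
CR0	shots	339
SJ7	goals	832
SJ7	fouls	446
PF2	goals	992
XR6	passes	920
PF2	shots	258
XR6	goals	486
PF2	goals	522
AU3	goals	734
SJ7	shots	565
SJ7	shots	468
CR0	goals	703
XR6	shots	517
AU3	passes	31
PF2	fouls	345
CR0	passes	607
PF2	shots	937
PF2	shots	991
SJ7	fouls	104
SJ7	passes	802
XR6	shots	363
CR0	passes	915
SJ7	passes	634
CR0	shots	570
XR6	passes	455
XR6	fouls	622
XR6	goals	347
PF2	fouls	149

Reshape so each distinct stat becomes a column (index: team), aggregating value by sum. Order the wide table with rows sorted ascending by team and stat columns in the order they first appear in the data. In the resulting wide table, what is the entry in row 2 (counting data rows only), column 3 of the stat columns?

2056

With rows sorted ascending by team, row 2 is team=CR0. stat columns in first-appearance order: shots, passes, goals, fouls; column 3 is goals.
Long rows with team=CR0, stat=goals: 512 + 841 + 703 = 2056.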